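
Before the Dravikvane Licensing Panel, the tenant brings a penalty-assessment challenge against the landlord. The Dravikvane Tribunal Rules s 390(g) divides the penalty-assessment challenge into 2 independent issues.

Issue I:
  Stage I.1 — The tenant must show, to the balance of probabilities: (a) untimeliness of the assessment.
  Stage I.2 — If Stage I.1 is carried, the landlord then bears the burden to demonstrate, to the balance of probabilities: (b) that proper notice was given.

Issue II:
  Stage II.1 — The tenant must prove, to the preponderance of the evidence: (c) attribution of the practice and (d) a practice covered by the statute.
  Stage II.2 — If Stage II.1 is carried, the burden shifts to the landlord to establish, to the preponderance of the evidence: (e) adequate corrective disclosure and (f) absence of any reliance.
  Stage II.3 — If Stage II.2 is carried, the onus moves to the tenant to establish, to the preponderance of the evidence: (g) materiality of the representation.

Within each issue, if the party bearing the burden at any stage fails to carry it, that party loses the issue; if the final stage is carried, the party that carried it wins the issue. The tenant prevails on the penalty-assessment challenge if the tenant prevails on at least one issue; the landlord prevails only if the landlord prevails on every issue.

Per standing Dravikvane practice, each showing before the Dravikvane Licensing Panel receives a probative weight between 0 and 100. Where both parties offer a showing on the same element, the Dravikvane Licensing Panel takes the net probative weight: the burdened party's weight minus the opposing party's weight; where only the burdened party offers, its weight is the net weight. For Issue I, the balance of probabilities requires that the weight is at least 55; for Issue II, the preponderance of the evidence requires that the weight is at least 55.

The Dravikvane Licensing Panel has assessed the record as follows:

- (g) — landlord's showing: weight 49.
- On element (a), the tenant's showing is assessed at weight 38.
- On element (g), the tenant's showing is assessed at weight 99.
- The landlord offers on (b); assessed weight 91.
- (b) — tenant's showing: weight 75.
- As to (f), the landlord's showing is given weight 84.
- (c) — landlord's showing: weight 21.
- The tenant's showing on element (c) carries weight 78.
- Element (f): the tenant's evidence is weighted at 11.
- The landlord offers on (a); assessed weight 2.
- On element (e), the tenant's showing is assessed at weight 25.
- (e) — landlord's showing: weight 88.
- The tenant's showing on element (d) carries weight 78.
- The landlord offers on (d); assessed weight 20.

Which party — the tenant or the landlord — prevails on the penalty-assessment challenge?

landlord

— Issue I —
Stage I.1 — burden on tenant; standard: the balance of probabilities (weight is at least 55).
    (a): 38 − 2 = 36 < 55 [not met]
  The tenant does not carry Stage I.1.
The analysis ends at Stage I.1; the landlord prevails on this issue.
— Issue II —
Stage II.1 (tenant, the preponderance of the evidence, weight is at least 55): (c) net 78−21=57 ≥ 55 — meets; (d) net 78−20=58 ≥ 55 — meets.
  Stage II.1 carried; the burden shifts to the landlord.
Stage II.2 (landlord, the preponderance of the evidence, weight is at least 55): (e) net 88−25=63 ≥ 55 — meets; (f) net 84−11=73 ≥ 55 — meets.
  Stage II.2 is satisfied; the onus moves to the tenant.
Stage II.3 (tenant, the preponderance of the evidence, weight is at least 55): (g) net 99−49=50 < 55 — fails.
  Stage II.3 not carried; the tenant fails its burden.
The analysis ends at Stage II.3; the landlord prevails on this issue.
Per-issue: Issue I → landlord; Issue II → landlord. The tenant must prevail on at least one issue; overall, the landlord prevails.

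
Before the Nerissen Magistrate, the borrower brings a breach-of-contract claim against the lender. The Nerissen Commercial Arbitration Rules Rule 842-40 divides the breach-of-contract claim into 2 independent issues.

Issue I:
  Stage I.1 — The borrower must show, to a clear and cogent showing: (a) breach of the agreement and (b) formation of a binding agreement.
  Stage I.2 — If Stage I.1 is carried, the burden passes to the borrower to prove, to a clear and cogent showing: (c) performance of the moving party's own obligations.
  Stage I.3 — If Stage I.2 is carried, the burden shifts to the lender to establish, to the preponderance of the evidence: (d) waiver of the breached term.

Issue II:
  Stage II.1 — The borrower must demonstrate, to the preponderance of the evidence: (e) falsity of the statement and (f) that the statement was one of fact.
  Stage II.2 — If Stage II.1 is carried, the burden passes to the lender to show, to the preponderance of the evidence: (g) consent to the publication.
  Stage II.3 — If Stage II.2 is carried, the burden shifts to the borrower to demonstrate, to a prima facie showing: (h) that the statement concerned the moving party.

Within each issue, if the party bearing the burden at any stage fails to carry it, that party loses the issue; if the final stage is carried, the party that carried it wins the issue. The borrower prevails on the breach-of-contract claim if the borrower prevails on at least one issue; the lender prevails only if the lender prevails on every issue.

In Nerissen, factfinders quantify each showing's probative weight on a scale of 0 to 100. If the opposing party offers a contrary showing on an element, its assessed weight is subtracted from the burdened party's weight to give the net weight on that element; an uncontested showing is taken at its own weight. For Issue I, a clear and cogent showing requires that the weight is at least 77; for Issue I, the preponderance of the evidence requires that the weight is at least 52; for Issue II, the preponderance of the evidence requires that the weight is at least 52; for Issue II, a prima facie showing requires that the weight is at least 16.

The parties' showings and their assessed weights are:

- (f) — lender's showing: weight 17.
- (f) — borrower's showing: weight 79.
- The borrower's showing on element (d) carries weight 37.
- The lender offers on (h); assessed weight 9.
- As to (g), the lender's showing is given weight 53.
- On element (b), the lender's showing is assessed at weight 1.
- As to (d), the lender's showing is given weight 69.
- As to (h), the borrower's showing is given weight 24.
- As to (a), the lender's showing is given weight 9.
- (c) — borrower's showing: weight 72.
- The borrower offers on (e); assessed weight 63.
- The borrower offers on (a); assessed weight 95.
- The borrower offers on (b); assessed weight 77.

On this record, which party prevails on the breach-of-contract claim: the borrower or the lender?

lender

— Issue I —
At Stage I.1 the borrower must meet a clear and cogent showing (weight is at least 77): on (a) the weight is 95 less the opposing 9 gives net 86, which does reach 77, so (a) meets the standard; on (b) the weight is 77 less the opposing 1 gives net 76, which does not reach 77, so (b) does not meet the standard.
  The borrower does not carry Stage I.1.
The analysis ends at Stage I.1; the lender prevails on this issue.
— Issue II —
Stage II.1 (borrower, the preponderance of the evidence, weight is at least 52): (e) 63 ≥ 52 — meets; (f) net 79−17=62 ≥ 52 — meets.
  Stage II.1 carried; the burden shifts to the lender.
Stage II.2 (lender, the preponderance of the evidence, weight is at least 52): (g) 53 ≥ 52 — meets.
  Stage II.2 is satisfied; the onus moves to the borrower.
Stage II.3 (borrower, a prima facie showing, weight is at least 16): (h) net 24−9=15 < 16 — fails.
  Not every element is met, so the borrower fails to carry Stage II.3.
The lender prevails on this issue.
Per-issue: Issue I → lender; Issue II → lender. The borrower must prevail on at least one issue; overall, the lender prevails.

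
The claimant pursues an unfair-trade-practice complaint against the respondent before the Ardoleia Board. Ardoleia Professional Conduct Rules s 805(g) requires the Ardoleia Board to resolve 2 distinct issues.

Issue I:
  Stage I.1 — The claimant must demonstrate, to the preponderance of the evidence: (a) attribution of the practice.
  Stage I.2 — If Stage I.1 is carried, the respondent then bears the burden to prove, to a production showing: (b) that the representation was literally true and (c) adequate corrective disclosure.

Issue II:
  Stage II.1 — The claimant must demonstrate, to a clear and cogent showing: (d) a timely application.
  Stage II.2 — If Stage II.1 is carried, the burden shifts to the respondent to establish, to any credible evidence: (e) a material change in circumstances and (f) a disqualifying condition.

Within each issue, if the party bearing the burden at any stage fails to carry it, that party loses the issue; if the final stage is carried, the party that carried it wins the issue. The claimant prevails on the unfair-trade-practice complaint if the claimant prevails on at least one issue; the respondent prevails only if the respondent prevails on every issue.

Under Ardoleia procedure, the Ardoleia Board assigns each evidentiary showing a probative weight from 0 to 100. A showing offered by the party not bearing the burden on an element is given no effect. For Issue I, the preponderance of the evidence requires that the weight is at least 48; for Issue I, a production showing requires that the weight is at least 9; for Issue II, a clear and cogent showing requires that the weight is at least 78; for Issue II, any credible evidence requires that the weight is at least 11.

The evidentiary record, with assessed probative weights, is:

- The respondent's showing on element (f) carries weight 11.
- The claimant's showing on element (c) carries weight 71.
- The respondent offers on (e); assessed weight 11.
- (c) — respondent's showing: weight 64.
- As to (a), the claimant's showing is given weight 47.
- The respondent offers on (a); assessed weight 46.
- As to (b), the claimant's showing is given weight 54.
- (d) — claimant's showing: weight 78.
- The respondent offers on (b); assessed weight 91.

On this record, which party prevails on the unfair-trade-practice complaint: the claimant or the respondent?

respondent

— Issue I —
At Stage I.1 the claimant must meet the preponderance of the evidence (weight is at least 48): on (a) the weight is 47 (the respondent's 46 is given no effect), < 48, so (a) does not meet the standard.
  The claimant does not carry Stage I.1.
The analysis ends at Stage I.1; the respondent prevails on this issue.
— Issue II —
Stage II.1 (claimant, a clear and cogent showing, weight is at least 78): (d) 78 ≥ 78 — meets.
  Stage II.1 carried; the burden shifts to the respondent.
Stage II.2 (respondent, any credible evidence, weight is at least 11): (e) 11 ≥ 11 — meets; (f) 11 ≥ 11 — meets.
  Stage II.2 carried; the final stage is satisfied.
All stages carried — the respondent prevails on this issue.
Per-issue: Issue I → respondent; Issue II → respondent. The claimant must prevail on at least one issue; overall, the respondent prevails.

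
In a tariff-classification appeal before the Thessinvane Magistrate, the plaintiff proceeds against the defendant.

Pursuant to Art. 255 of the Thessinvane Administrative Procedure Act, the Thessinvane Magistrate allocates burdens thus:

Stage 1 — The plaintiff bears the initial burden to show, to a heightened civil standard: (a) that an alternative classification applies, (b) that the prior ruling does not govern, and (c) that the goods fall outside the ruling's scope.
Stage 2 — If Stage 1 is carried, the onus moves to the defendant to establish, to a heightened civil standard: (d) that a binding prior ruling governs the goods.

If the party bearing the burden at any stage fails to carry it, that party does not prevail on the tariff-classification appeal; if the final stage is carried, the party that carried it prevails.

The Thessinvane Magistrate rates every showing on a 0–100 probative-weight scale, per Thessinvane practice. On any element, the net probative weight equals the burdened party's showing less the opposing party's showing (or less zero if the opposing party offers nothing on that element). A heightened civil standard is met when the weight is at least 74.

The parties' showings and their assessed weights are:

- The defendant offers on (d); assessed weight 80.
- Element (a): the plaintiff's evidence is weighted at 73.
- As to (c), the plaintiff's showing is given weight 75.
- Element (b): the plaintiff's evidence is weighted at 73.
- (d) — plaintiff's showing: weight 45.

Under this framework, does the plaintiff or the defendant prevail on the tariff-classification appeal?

Stage 1 (plaintiff, a heightened civil standard, weight is at least 74): (a) 73 < 74 — fails; (b) 73 < 74 — fails; (c) 75 ≥ 74 — meets.
  The plaintiff does not carry Stage 1.
The defendant prevails.

defendant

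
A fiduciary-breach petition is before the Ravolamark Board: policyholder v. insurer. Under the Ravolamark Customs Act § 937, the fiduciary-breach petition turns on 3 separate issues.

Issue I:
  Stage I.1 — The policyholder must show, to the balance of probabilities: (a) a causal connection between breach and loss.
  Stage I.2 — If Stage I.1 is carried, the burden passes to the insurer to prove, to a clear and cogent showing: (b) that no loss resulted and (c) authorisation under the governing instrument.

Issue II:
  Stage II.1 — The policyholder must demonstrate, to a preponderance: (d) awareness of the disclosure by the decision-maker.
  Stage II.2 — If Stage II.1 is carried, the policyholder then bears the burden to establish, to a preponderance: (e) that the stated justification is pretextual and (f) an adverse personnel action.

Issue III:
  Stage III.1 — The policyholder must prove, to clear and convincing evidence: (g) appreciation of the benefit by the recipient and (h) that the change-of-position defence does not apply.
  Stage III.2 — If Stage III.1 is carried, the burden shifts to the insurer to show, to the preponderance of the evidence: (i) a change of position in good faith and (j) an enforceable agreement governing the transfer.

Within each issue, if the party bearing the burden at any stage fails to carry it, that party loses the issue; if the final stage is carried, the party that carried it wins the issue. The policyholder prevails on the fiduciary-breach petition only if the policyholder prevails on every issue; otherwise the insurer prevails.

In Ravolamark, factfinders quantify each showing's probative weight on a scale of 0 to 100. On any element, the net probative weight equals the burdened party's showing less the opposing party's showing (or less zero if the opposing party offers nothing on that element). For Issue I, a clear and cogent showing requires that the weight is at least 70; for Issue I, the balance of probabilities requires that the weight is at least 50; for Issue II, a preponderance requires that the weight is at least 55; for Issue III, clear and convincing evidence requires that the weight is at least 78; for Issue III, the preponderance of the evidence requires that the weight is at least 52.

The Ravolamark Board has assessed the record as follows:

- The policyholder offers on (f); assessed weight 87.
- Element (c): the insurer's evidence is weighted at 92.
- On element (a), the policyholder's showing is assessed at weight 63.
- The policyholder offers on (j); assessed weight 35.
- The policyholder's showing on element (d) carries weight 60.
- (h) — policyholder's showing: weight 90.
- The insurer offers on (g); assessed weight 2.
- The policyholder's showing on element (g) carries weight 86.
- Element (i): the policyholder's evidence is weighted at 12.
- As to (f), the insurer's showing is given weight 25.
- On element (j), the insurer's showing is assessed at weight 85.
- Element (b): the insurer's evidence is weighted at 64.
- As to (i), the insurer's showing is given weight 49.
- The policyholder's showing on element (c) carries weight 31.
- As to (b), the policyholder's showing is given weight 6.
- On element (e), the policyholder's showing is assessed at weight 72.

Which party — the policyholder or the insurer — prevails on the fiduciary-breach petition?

policyholder

— Issue I —
Stage I.1 (policyholder, the balance of probabilities, weight is at least 50): (a) 63 ≥ 50 — meets.
  Stage I.1 is satisfied; the onus moves to the insurer.
Stage I.2 (insurer, a clear and cogent showing, weight is at least 70): (b) net 64−6=58 < 70 — fails; (c) net 92−31=61 < 70 — fails.
  Not every element is met, so the insurer fails to carry Stage I.2.
The policyholder prevails on this issue.
— Issue II —
Stage II.1 — burden on policyholder; standard: a preponderance (weight is at least 55).
    (d): 60 ≥ 55 [met]
  Stage II.1 is satisfied; the policyholder continues to bear the burden.
Stage II.2 — burden on policyholder; standard: a preponderance (weight is at least 55).
    (e): 72 ≥ 55 [met]
    (f): 87 − 25 = 62 ≥ 55 [met]
  Stage II.2 carried; the final stage is satisfied.
All stages carried — the policyholder prevails on this issue.
— Issue III —
Stage III.1 — burden on policyholder; standard: clear and convincing evidence (weight is at least 78).
    (g): 86 − 2 = 84 ≥ 78 [met]
    (h): 90 ≥ 78 [met]
  The policyholder carries Stage III.1; the insurer now bears the burden.
Stage III.2 — burden on insurer; standard: the preponderance of the evidence (weight is at least 52).
    (i): 49 − 12 = 37 < 52 [not met]
    (j): 85 − 35 = 50 < 52 [not met]
  The insurer does not carry Stage III.2.
So the policyholder prevails on this issue.
Per-issue: Issue I → policyholder; Issue II → policyholder; Issue III → policyholder. The policyholder must prevail on every issue; overall, the policyholder prevails.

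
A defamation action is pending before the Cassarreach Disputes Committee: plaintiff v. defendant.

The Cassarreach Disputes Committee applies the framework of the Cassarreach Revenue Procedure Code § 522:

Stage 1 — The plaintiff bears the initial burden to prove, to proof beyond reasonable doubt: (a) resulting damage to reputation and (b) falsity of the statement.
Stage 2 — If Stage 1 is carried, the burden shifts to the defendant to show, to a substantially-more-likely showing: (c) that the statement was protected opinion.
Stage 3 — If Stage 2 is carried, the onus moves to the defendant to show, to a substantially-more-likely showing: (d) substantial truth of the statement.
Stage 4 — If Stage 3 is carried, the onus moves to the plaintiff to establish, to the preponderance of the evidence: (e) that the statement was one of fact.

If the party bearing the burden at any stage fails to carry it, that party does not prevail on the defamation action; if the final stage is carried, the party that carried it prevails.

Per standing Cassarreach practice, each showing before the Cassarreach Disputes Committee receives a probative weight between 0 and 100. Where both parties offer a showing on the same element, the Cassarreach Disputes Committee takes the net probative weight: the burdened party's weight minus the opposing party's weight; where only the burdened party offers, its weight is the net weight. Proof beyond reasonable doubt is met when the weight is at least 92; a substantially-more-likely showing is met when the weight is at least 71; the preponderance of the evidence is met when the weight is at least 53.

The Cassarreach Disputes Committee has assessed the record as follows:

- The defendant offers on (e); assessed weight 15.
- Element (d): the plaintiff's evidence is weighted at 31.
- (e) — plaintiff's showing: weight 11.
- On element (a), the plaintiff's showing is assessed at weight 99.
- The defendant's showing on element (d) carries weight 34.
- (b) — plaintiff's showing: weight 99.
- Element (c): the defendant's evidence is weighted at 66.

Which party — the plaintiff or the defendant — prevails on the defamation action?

At Stage 1 the plaintiff must meet proof beyond reasonable doubt (weight is at least 92): on (a) the weight is 99, which does reach 92, so (a) meets the standard; on (b) the weight is 99, which does reach 92, so (b) meets the standard.
  All elements met. The burden passes to the defendant.
At Stage 2 the defendant must meet a substantially-more-likely showing (weight is at least 71): on (c) the weight is 66, < 71, so (c) does not meet the standard.
  Stage 2 not carried; the defendant fails its burden.
So the plaintiff prevails.

plaintiff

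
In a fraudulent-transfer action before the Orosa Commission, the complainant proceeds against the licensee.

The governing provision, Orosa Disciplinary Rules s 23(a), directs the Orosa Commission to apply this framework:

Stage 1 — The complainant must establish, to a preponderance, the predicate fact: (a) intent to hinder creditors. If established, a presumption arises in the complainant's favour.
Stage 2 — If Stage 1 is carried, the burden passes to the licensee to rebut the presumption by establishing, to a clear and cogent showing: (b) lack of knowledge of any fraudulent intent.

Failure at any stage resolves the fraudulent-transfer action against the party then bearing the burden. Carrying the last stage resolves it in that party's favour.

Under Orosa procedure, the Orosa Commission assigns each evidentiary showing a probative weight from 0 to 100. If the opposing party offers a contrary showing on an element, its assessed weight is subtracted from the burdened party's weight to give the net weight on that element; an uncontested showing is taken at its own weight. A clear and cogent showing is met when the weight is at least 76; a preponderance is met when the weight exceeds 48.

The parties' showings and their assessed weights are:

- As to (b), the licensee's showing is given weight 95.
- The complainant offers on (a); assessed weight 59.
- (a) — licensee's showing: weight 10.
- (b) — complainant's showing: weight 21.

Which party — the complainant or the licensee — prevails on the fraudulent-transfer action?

Stage 1 (complainant, a preponderance, weight exceeds 48): (a) net 59−10=49 > 48 — meets.
  The complainant carries Stage 1; the licensee now bears the burden.
Stage 2 (licensee, a clear and cogent showing, weight is at least 76): (b) net 95−21=74 < 76 — fails.
  The licensee does not carry Stage 2.
So the complainant prevails.

complainant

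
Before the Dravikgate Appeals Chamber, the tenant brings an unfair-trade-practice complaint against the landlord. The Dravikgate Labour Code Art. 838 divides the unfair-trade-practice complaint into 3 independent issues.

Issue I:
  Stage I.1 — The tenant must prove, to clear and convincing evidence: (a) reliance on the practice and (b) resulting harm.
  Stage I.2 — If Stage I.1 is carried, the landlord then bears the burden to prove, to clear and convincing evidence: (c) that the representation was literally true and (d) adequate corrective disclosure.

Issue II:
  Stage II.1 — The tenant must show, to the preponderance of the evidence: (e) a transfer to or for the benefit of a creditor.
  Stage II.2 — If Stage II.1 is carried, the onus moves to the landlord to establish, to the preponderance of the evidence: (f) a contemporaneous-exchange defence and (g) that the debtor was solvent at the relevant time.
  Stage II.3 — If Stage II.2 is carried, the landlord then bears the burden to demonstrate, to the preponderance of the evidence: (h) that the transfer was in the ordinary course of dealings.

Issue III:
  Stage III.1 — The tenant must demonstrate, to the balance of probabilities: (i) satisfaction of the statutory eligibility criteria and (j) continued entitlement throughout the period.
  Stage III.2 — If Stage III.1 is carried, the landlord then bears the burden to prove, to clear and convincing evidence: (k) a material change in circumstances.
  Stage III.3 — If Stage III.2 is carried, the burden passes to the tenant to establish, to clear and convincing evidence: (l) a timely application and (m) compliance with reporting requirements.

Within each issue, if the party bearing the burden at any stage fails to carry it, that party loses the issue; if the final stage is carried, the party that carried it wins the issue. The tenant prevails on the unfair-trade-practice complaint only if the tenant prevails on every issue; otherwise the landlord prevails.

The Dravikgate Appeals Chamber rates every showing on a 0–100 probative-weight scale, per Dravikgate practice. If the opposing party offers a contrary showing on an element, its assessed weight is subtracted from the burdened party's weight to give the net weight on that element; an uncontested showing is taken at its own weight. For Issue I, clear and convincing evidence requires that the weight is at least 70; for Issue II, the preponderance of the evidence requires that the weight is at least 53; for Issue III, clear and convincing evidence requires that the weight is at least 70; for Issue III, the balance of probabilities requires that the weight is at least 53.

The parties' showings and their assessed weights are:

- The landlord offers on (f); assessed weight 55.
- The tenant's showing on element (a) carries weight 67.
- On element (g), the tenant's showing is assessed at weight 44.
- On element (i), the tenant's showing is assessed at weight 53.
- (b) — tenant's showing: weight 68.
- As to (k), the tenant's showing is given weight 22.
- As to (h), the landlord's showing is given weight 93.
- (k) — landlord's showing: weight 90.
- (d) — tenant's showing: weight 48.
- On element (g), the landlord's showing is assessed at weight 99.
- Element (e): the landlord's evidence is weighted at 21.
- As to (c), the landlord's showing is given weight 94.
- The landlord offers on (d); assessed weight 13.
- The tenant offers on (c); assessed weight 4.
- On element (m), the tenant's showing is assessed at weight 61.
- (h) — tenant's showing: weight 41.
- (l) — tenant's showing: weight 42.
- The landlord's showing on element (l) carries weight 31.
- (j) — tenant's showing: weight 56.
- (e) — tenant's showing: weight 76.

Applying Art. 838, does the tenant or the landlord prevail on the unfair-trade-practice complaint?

— Issue I —
Stage I.1 — burden on tenant; standard: clear and convincing evidence (weight is at least 70).
    (a): 67 < 70 [not met]
    (b): 68 < 70 [not met]
  Stage I.1 not carried; the tenant fails its burden.
The landlord prevails on this issue.
— Issue II —
Stage II.1 — burden on tenant; standard: the preponderance of the evidence (weight is at least 53).
    (e): 76 − 21 = 55 ≥ 53 [met]
  Stage II.1 is satisfied; the onus moves to the landlord.
Stage II.2 — burden on landlord; standard: the preponderance of the evidence (weight is at least 53).
    (f): 55 ≥ 53 [met]
    (g): 99 − 44 = 55 ≥ 53 [met]
  Stage II.2 is satisfied; the landlord continues to bear the burden.
Stage II.3 — burden on landlord; standard: the preponderance of the evidence (weight is at least 53).
    (h): 93 − 41 = 52 < 53 [not met]
  Not every element is met, so the landlord fails to carry Stage II.3.
The tenant prevails on this issue.
— Issue III —
Stage III.1 (tenant, the balance of probabilities, weight is at least 53): (i) 53 ≥ 53 — meets; (j) 56 ≥ 53 — meets.
  Stage III.1 carried; the burden shifts to the landlord.
Stage III.2 (landlord, clear and convincing evidence, weight is at least 70): (k) net 90−22=68 < 70 — fails.
  The landlord does not carry Stage III.2.
So the tenant prevails on this issue.
Per-issue: Issue I → landlord; Issue II → tenant; Issue III → tenant. The tenant must prevail on every issue; overall, the landlord prevails.

landlord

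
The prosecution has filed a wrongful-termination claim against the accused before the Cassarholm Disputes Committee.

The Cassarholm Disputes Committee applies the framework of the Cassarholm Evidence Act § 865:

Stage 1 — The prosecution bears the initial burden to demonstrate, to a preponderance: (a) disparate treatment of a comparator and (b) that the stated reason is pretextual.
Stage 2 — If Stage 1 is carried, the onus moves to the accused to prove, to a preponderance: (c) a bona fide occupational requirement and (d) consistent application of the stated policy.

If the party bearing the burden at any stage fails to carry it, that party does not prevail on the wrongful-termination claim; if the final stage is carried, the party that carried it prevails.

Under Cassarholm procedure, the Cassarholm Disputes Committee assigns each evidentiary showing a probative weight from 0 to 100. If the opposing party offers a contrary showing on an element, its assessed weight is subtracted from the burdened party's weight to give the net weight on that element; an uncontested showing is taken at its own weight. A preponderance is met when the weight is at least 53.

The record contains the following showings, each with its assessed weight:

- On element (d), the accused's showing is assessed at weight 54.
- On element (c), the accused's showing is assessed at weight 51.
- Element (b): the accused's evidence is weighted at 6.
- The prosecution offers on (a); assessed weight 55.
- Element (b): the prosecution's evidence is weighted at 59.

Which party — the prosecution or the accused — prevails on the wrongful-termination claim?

prosecution

Stage 1 (prosecution, a preponderance, weight is at least 53): (a) 55 ≥ 53 — meets; (b) net 59−6=53 ≥ 53 — meets.
  All elements met. The burden passes to the accused.
Stage 2 (accused, a preponderance, weight is at least 53): (c) 51 < 53 — fails; (d) 54 ≥ 53 — meets.
  Stage 2 not carried; the accused fails its burden.
The prosecution prevails.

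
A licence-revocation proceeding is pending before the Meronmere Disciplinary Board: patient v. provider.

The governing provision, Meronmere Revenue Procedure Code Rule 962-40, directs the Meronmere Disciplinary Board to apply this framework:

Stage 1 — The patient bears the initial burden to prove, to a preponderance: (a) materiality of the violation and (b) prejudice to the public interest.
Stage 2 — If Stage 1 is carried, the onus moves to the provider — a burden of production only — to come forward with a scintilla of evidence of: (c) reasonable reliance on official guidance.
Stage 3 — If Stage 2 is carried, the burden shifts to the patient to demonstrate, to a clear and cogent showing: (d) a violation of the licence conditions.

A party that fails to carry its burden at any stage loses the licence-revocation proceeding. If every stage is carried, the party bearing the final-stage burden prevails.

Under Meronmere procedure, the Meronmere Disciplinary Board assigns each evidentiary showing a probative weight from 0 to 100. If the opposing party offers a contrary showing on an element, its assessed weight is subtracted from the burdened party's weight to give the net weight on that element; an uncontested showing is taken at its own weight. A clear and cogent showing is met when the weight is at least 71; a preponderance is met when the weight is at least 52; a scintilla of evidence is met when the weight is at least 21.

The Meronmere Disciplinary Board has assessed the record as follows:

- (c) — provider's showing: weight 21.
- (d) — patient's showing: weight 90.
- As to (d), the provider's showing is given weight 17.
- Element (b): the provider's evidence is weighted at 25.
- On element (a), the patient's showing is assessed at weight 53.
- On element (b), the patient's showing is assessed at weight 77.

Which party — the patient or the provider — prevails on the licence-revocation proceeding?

patient

Stage 1 (patient, a preponderance, weight is at least 52): (a) 53 ≥ 52 — meets; (b) net 77−25=52 ≥ 52 — meets.
  Stage 1 carried; the burden shifts to the provider.
Stage 2 (provider, a scintilla of evidence, weight is at least 21): (c) 21 ≥ 21 — meets.
  Stage 2 carried; the burden shifts to the patient.
Stage 3 (patient, a clear and cogent showing, weight is at least 71): (d) net 90−17=73 ≥ 71 — meets.
  Stage 3 carried; the final stage is satisfied.
Every stage carried; the patient prevails.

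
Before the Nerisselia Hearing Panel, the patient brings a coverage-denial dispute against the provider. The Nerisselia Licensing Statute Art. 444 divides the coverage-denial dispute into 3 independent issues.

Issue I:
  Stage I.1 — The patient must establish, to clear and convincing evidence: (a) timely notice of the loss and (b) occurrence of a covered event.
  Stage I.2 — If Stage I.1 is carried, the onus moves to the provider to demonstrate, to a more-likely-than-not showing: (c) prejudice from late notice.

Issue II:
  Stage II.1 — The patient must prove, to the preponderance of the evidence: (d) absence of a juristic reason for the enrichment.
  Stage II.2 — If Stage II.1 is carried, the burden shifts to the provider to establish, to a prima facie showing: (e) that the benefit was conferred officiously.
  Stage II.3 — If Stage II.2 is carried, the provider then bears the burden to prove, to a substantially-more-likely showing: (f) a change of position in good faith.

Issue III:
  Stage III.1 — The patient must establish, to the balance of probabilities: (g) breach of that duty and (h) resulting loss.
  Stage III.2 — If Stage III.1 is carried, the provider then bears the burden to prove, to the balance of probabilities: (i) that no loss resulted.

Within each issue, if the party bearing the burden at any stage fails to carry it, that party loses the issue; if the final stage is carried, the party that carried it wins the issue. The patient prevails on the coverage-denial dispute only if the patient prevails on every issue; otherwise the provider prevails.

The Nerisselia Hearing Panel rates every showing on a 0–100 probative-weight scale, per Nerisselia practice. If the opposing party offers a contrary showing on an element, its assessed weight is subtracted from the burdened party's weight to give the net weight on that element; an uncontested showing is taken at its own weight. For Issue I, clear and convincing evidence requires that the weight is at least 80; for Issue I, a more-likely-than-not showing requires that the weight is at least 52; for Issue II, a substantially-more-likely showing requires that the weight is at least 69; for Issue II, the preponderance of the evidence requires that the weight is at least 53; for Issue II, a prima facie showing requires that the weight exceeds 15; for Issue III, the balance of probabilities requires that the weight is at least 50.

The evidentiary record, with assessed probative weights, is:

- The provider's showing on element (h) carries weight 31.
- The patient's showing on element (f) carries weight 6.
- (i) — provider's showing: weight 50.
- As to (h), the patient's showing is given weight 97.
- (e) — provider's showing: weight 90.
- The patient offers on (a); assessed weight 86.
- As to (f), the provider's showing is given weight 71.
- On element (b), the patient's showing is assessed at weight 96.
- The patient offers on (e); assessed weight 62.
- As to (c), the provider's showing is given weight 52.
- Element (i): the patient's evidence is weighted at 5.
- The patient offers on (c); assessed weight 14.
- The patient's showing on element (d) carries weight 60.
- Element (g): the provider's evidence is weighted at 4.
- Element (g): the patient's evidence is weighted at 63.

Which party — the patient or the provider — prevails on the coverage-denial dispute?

— Issue I —
At Stage I.1 the patient must meet clear and convincing evidence (weight is at least 80): on (a) the weight is 86, ≥ 80, so (a) meets the standard; on (b) the weight is 96, ≥ 80, so (b) meets the standard.
  Stage I.1 is satisfied; the onus moves to the provider.
At Stage I.2 the provider must meet a more-likely-than-not showing (weight is at least 52): on (c) the weight is 52 less the opposing 14 gives net 38, which does not reach 52, so (c) does not meet the standard.
  The provider does not carry Stage I.2.
So the patient prevails on this issue.
— Issue II —
At Stage II.1 the patient must meet the preponderance of the evidence (weight is at least 53): on (d) the weight is 60, which does reach 53, so (d) meets the standard.
  Stage II.1 carried; the burden shifts to the provider.
At Stage II.2 the provider must meet a prima facie showing (weight exceeds 15): on (e) the weight is 90 less the opposing 62 gives net 28, which does exceed 15, so (e) meets the standard.
  Stage II.2 is satisfied; the provider continues to bear the burden.
At Stage II.3 the provider must meet a substantially-more-likely showing (weight is at least 69): on (f) the weight is 71 less the opposing 6 gives net 65, which does not reach 69, so (f) does not meet the standard.
  The provider does not carry Stage II.3.
The analysis ends at Stage II.3; the patient prevails on this issue.
— Issue III —
Stage III.1 (patient, the balance of probabilities, weight is at least 50): (g) net 63−4=59 ≥ 50 — meets; (h) net 97−31=66 ≥ 50 — meets.
  Stage III.1 is satisfied; the onus moves to the provider.
Stage III.2 (provider, the balance of probabilities, weight is at least 50): (i) net 50−5=45 < 50 — fails.
  The provider does not carry Stage III.2.
The patient prevails on this issue.
Per-issue: Issue I → patient; Issue II → patient; Issue III → patient. The patient must prevail on every issue; overall, the patient prevails.

patient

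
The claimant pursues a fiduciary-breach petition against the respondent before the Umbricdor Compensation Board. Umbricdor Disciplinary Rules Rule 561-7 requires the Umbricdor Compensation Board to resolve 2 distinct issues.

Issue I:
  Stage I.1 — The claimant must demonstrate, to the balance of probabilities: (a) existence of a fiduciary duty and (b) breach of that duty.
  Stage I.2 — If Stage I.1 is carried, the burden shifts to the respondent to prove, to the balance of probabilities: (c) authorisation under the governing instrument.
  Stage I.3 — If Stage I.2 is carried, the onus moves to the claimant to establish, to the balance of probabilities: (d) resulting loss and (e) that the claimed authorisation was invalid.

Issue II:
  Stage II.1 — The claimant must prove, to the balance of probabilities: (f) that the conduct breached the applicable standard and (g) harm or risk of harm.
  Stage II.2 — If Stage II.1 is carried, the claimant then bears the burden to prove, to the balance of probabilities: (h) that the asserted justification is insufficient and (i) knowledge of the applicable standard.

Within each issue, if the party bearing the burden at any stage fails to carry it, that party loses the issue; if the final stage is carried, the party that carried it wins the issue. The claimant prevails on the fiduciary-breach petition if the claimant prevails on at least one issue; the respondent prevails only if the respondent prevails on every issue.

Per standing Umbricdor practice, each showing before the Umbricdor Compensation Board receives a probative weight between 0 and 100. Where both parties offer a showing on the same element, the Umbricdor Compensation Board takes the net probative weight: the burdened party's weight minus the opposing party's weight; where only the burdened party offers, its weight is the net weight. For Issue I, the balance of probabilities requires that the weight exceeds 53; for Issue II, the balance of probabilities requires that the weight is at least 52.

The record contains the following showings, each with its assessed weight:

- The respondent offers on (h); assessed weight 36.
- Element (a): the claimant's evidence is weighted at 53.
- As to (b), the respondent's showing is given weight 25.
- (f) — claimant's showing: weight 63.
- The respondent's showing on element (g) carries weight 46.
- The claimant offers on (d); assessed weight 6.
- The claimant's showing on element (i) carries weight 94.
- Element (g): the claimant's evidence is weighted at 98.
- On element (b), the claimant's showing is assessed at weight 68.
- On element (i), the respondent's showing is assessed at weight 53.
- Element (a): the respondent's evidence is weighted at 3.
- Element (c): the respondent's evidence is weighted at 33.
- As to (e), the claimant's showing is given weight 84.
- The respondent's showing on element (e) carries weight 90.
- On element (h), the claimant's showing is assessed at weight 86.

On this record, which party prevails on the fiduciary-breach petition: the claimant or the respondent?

respondent

— Issue I —
Stage I.1 (claimant, the balance of probabilities, weight exceeds 53): (a) net 53−3=50 ≤ 53 — fails; (b) net 68−25=43 ≤ 53 — fails.
  Not every element is met, so the claimant fails to carry Stage I.1.
The analysis ends at Stage I.1; the respondent prevails on this issue.
— Issue II —
At Stage II.1 the claimant must meet the balance of probabilities (weight is at least 52): on (f) the weight is 63, which does reach 52, so (f) meets the standard; on (g) the weight is 98 less the opposing 46 gives net 52, ≥ 52, so (g) meets the standard.
  Stage II.1 is satisfied; the claimant continues to bear the burden.
At Stage II.2 the claimant must meet the balance of probabilities (weight is at least 52): on (h) the weight is 86 less the opposing 36 gives net 50, which does not reach 52, so (h) does not meet the standard; on (i) the weight is 94 less the opposing 53 gives net 41, < 52, so (i) does not meet the standard.
  Stage II.2 not carried; the claimant fails its burden.
So the respondent prevails on this issue.
Per-issue: Issue I → respondent; Issue II → respondent. The claimant must prevail on at least one issue; overall, the respondent prevails.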